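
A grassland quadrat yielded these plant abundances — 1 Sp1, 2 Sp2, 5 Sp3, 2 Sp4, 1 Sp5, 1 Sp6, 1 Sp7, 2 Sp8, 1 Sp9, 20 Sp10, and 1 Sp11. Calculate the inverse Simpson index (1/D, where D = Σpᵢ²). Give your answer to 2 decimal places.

3.09

Total N = 1+2+5+2+1+1+1+2+1+20+1 = 37, so the proportions are 0.02703, 0.05405, 0.13514, 0.05405, 0.02703, 0.02703, 0.02703, 0.05405, 0.02703, 0.54054, 0.02703 (working shown to 5 dp, full precision carried).
D = 0.02703² + 0.05405² + 0.13514² + 0.05405² + 0.02703² + 0.02703² + 0.02703² + 0.05405² + 0.02703² + 0.54054² + 0.02703² = 0.00073 + 0.00292 + 0.01826 + 0.00292 + 0.00073 + 0.00073 + 0.00073 + 0.00292 + 0.00073 + 0.29218 + 0.00073 = 0.32359.
So 1/D = 3.0903, i.e. 3.09 to 2 decimal places.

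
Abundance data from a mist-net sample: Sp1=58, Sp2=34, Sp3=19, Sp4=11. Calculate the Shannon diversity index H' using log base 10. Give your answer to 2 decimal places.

Total N = 58+34+19+11 = 122, so the proportions are 0.4754, 0.2787, 0.1557, 0.0902 (working shown to 4 dp, full precision carried).
Each pᵢ log₁₀ pᵢ term: 0.4754×(-0.3229)=-0.1535, 0.2787×(-0.5549)=-0.1546, 0.1557×(-0.8076)=-0.1258, 0.0902×(-1.0450)=-0.0942.
Sum = -0.5282, so H' = 0.53.

0.53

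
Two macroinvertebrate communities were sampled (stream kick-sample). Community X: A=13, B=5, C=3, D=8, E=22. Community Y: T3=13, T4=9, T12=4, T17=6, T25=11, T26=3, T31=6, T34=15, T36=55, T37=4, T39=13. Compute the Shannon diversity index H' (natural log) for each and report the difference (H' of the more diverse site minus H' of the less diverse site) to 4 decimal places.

0.5906

Community X: N=51, proportions 0.254902, 0.098039, 0.058824, 0.156863, 0.431373, giving H' = 1.396025 (working shown to 6 dp, full precision carried).
Community Y: N=139, proportions 0.093525, 0.064748, 0.028777, 0.043165, 0.079137, 0.021583, 0.043165, 0.107914, 0.395683, 0.028777, 0.093525, giving H' = 1.986618.
Difference = |1.396025 − 1.986618| = 0.590593, i.e. 0.5906 to 4 decimal places.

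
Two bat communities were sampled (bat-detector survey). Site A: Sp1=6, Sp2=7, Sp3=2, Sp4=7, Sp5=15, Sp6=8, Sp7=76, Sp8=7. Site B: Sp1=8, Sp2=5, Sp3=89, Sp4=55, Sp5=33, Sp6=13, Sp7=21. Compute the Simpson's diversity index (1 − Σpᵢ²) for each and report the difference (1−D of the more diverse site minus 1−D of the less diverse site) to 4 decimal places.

0.1278

Site A: N=128, proportions 0.046875, 0.054688, 0.015625, 0.054688, 0.117188, 0.0625, 0.59375, 0.054688, giving 1−D = 0.618408 (working shown to 6 dp, full precision carried).
Site B: N=224, proportions 0.035714, 0.022321, 0.397321, 0.245536, 0.147321, 0.058036, 0.09375, giving 1−D = 0.746213.
Difference = |0.618408 − 0.746213| = 0.127805, i.e. 0.1278 to 4 decimal places.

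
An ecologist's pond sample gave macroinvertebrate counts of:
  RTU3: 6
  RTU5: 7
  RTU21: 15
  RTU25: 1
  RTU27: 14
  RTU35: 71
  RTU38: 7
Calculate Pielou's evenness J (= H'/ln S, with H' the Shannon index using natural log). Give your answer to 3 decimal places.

Total N = 6+7+15+1+14+71+7 = 121, so the proportions are 0.04959, 0.05785, 0.12397, 0.00826, 0.1157, 0.58678, 0.05785 (working shown to 5 dp, full precision carried).
H' = −Σ pᵢ ln pᵢ = −((-0.14896) + (-0.16487) + (-0.25881) + (-0.03963) + (-0.24954) + (-0.31282) + (-0.16487)) = 1.33950.
With S = 7 species, ln S = 1.94591, so J = 1.33950/1.94591 = 0.68837, i.e. 0.688 to 3 decimal places.

0.688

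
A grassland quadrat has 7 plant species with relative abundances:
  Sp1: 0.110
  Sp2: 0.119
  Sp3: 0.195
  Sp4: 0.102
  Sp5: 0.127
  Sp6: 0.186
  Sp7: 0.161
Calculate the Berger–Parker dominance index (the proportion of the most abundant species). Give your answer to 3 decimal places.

0.195

The largest proportion is 0.195, i.e. d = 0.195 to 3 decimal places.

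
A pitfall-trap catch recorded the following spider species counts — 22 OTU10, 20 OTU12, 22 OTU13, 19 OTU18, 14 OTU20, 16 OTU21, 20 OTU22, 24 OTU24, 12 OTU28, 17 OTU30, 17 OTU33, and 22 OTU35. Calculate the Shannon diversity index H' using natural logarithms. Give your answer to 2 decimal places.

Total N = 22+20+22+19+14+16+20+24+12+17+17+22 = 225, so the proportions are 0.0978, 0.0889, 0.0978, 0.0844, 0.0622, 0.0711, 0.0889, 0.1067, 0.0533, 0.0756, 0.0756, 0.0978 (working shown to 4 dp, full precision carried).
Each pᵢ ln pᵢ term: 0.0978×(-2.3251)=-0.2273, 0.0889×(-2.4204)=-0.2151, 0.0978×(-2.3251)=-0.2273, 0.0844×(-2.4717)=-0.2087, 0.0622×(-2.7770)=-0.1728, 0.0711×(-2.6435)=-0.1880, 0.0889×(-2.4204)=-0.2151, 0.1067×(-2.2380)=-0.2387, 0.0533×(-2.9312)=-0.1563, 0.0756×(-2.5829)=-0.1952, 0.0756×(-2.5829)=-0.1952, 0.0978×(-2.3251)=-0.2273.
Sum = -2.4672, so H' = 2.47.

2.47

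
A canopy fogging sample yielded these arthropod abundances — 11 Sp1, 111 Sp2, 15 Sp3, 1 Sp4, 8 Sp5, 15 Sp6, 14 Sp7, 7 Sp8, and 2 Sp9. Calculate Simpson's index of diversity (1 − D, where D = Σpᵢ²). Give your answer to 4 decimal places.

0.6099

Total N = 11+111+15+1+8+15+14+7+2 = 184, so the proportions are 0.059783, 0.603261, 0.081522, 0.005435, 0.043478, 0.081522, 0.076087, 0.038043, 0.01087 (working shown to 6 dp, full precision carried).
D = 0.059783² + 0.603261² + 0.081522² + 0.005435² + 0.043478² + 0.081522² + 0.076087² + 0.038043² + 0.01087² = 0.003574 + 0.363924 + 0.006646 + 0.000030 + 0.001890 + 0.006646 + 0.005789 + 0.001447 + 0.000118 = 0.390064.
So 1 − D = 0.609936, i.e. 0.6099 to 4 decimal places.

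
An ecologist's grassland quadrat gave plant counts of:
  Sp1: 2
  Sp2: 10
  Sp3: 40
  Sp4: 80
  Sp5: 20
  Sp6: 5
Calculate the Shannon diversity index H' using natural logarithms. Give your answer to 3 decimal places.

Total N = 2+10+40+80+20+5 = 157, so the proportions are 0.01274, 0.06369, 0.25478, 0.50955, 0.12739, 0.03185 (working shown to 5 dp, full precision carried).
Each pᵢ ln pᵢ term: 0.01274×(-4.36310)=-0.05558, 0.06369×(-2.75366)=-0.17539, 0.25478×(-1.36737)=-0.34837, 0.50955×(-0.67422)=-0.34355, 0.12739×(-2.06051)=-0.26249, 0.03185×(-3.44681)=-0.10977.
Sum = -1.29515, so H' = 1.295.

1.295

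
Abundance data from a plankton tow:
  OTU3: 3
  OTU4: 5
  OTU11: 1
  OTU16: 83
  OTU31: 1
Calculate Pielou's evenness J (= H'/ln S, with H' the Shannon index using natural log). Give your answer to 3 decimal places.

0.290

Total N = 3+5+1+83+1 = 93, so the proportions are 0.03226, 0.05376, 0.01075, 0.89247, 0.01075 (working shown to 5 dp, full precision carried).
H' = −Σ pᵢ ln pᵢ = −((-0.11077) + (-0.15716) + (-0.04874) + (-0.10153) + (-0.04874)) = 0.46694.
With S = 5 species, ln S = 1.60944, so J = 0.46694/1.60944 = 0.29012, i.e. 0.290 to 3 decimal places.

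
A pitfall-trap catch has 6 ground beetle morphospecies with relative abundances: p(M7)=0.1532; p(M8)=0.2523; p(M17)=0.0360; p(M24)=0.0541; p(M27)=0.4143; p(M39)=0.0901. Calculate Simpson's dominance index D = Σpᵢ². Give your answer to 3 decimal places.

D = 0.1532² + 0.2523² + 0.036² + 0.0541² + 0.4143² + 0.0901² = 0.02347 + 0.06366 + 0.00130 + 0.00293 + 0.17164 + 0.00812 = 0.27111 (working shown to 5 dp, full precision carried).
To 3 decimal places, D = 0.271.

0.271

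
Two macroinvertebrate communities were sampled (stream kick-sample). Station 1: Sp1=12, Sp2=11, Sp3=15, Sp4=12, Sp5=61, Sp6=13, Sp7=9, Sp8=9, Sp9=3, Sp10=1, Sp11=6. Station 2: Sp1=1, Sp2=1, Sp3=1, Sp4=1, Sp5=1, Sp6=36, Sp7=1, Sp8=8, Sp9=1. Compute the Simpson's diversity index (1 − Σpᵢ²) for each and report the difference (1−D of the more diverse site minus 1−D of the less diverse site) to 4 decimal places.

Station 1: N=152, proportions 0.078947, 0.072368, 0.098684, 0.078947, 0.401316, 0.085526, 0.059211, 0.059211, 0.019737, 0.006579, 0.039474, giving 1−D = 0.795187 (working shown to 6 dp, full precision carried).
Station 2: N=51, proportions 0.019608, 0.019608, 0.019608, 0.019608, 0.019608, 0.705882, 0.019608, 0.156863, 0.019608, giving 1−D = 0.474433.
Difference = |0.795187 − 0.474433| = 0.320754, i.e. 0.3208 to 4 decimal places.

0.3208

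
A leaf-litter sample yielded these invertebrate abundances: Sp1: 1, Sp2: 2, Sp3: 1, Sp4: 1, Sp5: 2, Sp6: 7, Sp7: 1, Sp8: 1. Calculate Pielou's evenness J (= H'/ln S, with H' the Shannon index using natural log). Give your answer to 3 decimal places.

0.841

Total N = 1+2+1+1+2+7+1+1 = 16, so the proportions are 0.0625, 0.125, 0.0625, 0.0625, 0.125, 0.4375, 0.0625, 0.0625 (working shown to 5 dp, full precision carried).
H' = −Σ pᵢ ln pᵢ = −((-0.17329) + (-0.25993) + (-0.17329) + (-0.17329) + (-0.25993) + (-0.36167) + (-0.17329) + (-0.17329)) = 1.74797.
With S = 8 species, ln S = 2.07944, so J = 1.74797/2.07944 = 0.84059, i.e. 0.841 to 3 decimal places.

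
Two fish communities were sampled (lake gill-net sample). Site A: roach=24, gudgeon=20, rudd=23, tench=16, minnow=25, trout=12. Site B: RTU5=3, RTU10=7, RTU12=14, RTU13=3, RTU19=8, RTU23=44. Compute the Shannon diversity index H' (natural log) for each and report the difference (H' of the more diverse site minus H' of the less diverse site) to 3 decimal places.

0.435

Site A: N=120, proportions 0.2, 0.166667, 0.191667, 0.133333, 0.208333, 0.1, giving H' = 1.762854 (working shown to 6 dp, full precision carried).
Site B: N=79, proportions 0.037975, 0.088608, 0.177215, 0.037975, 0.101266, 0.556962, giving H' = 1.327679.
Difference = |1.762854 − 1.327679| = 0.435175, i.e. 0.435 to 3 decimal places.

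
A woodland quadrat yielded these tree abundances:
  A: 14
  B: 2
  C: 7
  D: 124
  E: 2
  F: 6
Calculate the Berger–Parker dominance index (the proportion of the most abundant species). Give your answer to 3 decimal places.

Total N = 14+2+7+124+2+6 = 155, so the proportions are 0.09032, 0.0129, 0.04516, 0.8, 0.0129, 0.03871 (working shown to 5 dp, full precision carried).
The largest proportion is 0.8, i.e. d = 0.800 to 3 decimal places.

0.800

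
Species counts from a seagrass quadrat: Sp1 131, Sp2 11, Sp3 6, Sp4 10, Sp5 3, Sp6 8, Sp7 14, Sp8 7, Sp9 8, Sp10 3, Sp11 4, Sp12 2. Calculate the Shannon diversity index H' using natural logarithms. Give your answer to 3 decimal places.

Total N = 131+11+6+10+3+8+14+7+8+3+4+2 = 207, so the proportions are 0.63285, 0.05314, 0.02899, 0.04831, 0.01449, 0.03865, 0.06763, 0.03382, 0.03865, 0.01449, 0.01932, 0.00966 (working shown to 5 dp, full precision carried).
Each pᵢ ln pᵢ term: 0.63285×(-0.45752)=-0.28954, 0.05314×(-2.93482)=-0.15596, 0.02899×(-3.54096)=-0.10264, 0.04831×(-3.03013)=-0.14638, 0.01449×(-4.23411)=-0.06136, 0.03865×(-3.25328)=-0.12573, 0.06763×(-2.69366)=-0.18218, 0.03382×(-3.38681)=-0.11453, 0.03865×(-3.25328)=-0.12573, 0.01449×(-4.23411)=-0.06136, 0.01932×(-3.94642)=-0.07626, 0.00966×(-4.63957)=-0.04483.
Sum = -1.48650, so H' = 1.487.

1.487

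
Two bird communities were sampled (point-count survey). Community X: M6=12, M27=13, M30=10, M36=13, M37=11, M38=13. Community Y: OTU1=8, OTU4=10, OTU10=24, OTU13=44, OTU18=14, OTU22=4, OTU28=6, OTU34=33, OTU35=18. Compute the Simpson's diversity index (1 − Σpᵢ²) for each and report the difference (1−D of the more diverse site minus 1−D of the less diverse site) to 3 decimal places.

Community X: N=72, proportions 0.16667, 0.18056, 0.13889, 0.18056, 0.15278, 0.18056, giving 1−D = 0.83179 (working shown to 5 dp, full precision carried).
Community Y: N=161, proportions 0.04969, 0.06211, 0.14907, 0.27329, 0.08696, 0.02484, 0.03727, 0.20497, 0.1118, giving 1−D = 0.83268.
Difference = |0.83179 − 0.83268| = 0.00089, i.e. 0.001 to 3 decimal places.

0.001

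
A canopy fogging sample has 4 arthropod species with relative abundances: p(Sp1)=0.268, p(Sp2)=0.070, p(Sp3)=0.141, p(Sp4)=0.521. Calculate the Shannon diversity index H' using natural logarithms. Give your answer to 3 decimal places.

Each pᵢ ln pᵢ term (working shown to 5 dp, full precision carried): 0.268×(-1.31677)=-0.35289, 0.07×(-2.65926)=-0.18615, 0.141×(-1.95900)=-0.27622, 0.521×(-0.65201)=-0.33969.
Sum = -1.15496, so H' = 1.155.

1.155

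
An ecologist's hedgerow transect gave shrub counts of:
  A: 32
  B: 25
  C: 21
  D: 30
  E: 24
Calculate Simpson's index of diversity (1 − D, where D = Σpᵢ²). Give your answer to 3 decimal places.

0.795

Total N = 32+25+21+30+24 = 132, so the proportions are 0.24242, 0.18939, 0.15909, 0.22727, 0.18182 (working shown to 5 dp, full precision carried).
D = 0.24242² + 0.18939² + 0.15909² + 0.22727² + 0.18182² = 0.05877 + 0.03587 + 0.02531 + 0.05165 + 0.03306 = 0.20466.
So 1 − D = 0.79534, i.e. 0.795 to 3 decimal places.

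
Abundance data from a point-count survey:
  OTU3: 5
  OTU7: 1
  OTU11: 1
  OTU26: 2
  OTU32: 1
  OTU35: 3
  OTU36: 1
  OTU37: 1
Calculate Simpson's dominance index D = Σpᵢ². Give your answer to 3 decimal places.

0.191

Total N = 5+1+1+2+1+3+1+1 = 15, so the proportions are 0.33333, 0.06667, 0.06667, 0.13333, 0.06667, 0.2, 0.06667, 0.06667 (working shown to 5 dp, full precision carried).
D = 0.33333² + 0.06667² + 0.06667² + 0.13333² + 0.06667² + 0.2² + 0.06667² + 0.06667² = 0.11111 + 0.00444 + 0.00444 + 0.01778 + 0.00444 + 0.04000 + 0.00444 + 0.00444 = 0.19111.
To 3 decimal places, D = 0.191.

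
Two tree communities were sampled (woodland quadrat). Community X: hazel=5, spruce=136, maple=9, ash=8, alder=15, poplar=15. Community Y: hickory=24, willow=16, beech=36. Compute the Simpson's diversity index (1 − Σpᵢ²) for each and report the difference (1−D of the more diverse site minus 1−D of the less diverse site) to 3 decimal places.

0.172

Community X: N=188, proportions 0.026596, 0.723404, 0.047872, 0.042553, 0.079787, 0.079787, giving 1−D = 0.459144 (working shown to 6 dp, full precision carried).
Community Y: N=76, proportions 0.315789, 0.210526, 0.473684, giving 1−D = 0.631579.
Difference = |0.459144 − 0.631579| = 0.172435, i.e. 0.172 to 3 decimal places.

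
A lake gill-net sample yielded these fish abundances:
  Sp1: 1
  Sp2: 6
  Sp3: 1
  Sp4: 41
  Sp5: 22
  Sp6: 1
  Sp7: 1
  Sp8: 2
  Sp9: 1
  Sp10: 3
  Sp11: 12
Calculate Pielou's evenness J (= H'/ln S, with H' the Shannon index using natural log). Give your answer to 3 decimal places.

0.664

Total N = 1+6+1+41+22+1+1+2+1+3+12 = 91, so the proportions are 0.01099, 0.06593, 0.01099, 0.45055, 0.24176, 0.01099, 0.01099, 0.02198, 0.01099, 0.03297, 0.13187 (working shown to 5 dp, full precision carried).
H' = −Σ pᵢ ln pᵢ = −((-0.04957) + (-0.17928) + (-0.04957) + (-0.35922) + (-0.34325) + (-0.04957) + (-0.04957) + (-0.08391) + (-0.04957) + (-0.11249) + (-0.26716)) = 1.59316.
With S = 11 species, ln S = 2.39790, so J = 1.59316/2.39790 = 0.66440, i.e. 0.664 to 3 decimal places.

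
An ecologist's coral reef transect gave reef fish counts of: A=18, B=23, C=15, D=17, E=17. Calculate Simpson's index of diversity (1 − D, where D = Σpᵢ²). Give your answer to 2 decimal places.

0.80

Total N = 18+23+15+17+17 = 90, so the proportions are 0.2, 0.2556, 0.1667, 0.1889, 0.1889 (working shown to 4 dp, full precision carried).
D = 0.2² + 0.2556² + 0.1667² + 0.1889² + 0.1889² = 0.0400 + 0.0653 + 0.0278 + 0.0357 + 0.0357 = 0.2044.
So 1 − D = 0.7956, i.e. 0.80 to 2 decimal places.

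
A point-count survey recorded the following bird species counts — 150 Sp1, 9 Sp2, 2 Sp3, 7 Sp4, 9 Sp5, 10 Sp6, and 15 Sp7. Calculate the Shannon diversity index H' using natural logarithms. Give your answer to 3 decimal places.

1.002

Total N = 150+9+2+7+9+10+15 = 202, so the proportions are 0.74257, 0.04455, 0.0099, 0.03465, 0.04455, 0.0495, 0.07426 (working shown to 5 dp, full precision carried).
Each pᵢ ln pᵢ term: 0.74257×(-0.29763)=-0.22101, 0.04455×(-3.11104)=-0.13861, 0.0099×(-4.61512)=-0.04569, 0.03465×(-3.36236)=-0.11652, 0.04455×(-3.11104)=-0.13861, 0.0495×(-3.00568)=-0.14880, 0.07426×(-2.60022)=-0.19309.
Sum = -1.00233, so H' = 1.002.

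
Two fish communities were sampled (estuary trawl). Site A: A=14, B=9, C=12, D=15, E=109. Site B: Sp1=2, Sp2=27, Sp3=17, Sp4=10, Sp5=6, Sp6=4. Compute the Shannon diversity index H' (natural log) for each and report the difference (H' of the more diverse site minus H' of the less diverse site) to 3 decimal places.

Site A: N=159, proportions 0.088050314, 0.056603774, 0.075471698, 0.094339623, 0.685534591, giving H' = 1.053065361 (working shown to 9 dp, full precision carried).
Site B: N=66, proportions 0.03030303, 0.409090909, 0.257575758, 0.151515152, 0.090909091, 0.060606061, giving H' = 1.494804715.
Difference = |1.053065361 − 1.494804715| = 0.441739354, i.e. 0.442 to 3 decimal places.

0.442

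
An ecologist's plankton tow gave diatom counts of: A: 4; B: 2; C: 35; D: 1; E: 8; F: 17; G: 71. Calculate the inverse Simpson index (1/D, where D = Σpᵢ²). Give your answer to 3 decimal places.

Total N = 4+2+35+1+8+17+71 = 138, so the proportions are 0.028986, 0.014493, 0.253623, 0.007246, 0.057971, 0.123188, 0.514493 (working shown to 6 dp, full precision carried).
D = 0.028986² + 0.014493² + 0.253623² + 0.007246² + 0.057971² + 0.123188² + 0.514493² = 0.000840 + 0.000210 + 0.064325 + 0.000053 + 0.003361 + 0.015175 + 0.264703 = 0.348666.
So 1/D = 2.86807, i.e. 2.868 to 3 decimal places.

2.868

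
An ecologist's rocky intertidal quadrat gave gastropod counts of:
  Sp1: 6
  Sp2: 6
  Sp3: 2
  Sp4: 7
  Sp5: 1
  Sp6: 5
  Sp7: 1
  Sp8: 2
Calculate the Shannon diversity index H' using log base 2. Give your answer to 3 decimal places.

2.698

Total N = 6+6+2+7+1+5+1+2 = 30, so the proportions are 0.2, 0.2, 0.06667, 0.23333, 0.03333, 0.16667, 0.03333, 0.06667 (working shown to 5 dp, full precision carried).
Each pᵢ log₂ pᵢ term: 0.2×(-2.32193)=-0.46439, 0.2×(-2.32193)=-0.46439, 0.06667×(-3.90689)=-0.26046, 0.23333×(-2.09954)=-0.48989, 0.03333×(-4.90689)=-0.16356, 0.16667×(-2.58496)=-0.43083, 0.03333×(-4.90689)=-0.16356, 0.06667×(-3.90689)=-0.26046.
Sum = -2.69753, so H' = 2.698.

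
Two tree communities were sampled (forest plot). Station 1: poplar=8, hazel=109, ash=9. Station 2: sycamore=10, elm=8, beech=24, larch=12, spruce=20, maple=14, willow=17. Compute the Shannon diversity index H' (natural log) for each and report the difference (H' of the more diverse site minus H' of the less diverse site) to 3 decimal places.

1.396

Station 1: N=126, proportions 0.06349, 0.86508, 0.07143, giving H' = 0.48892 (working shown to 5 dp, full precision carried).
Station 2: N=105, proportions 0.09524, 0.07619, 0.22857, 0.11429, 0.19048, 0.13333, 0.1619, giving H' = 1.88463.
Difference = |0.48892 − 1.88463| = 1.39571, i.e. 1.396 to 3 decimal places.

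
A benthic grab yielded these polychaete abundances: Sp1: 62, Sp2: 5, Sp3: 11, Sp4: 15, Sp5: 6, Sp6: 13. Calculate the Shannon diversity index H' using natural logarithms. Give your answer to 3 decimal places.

Total N = 62+5+11+15+6+13 = 112, so the proportions are 0.55357, 0.04464, 0.09821, 0.13393, 0.05357, 0.11607 (working shown to 5 dp, full precision carried).
Each pᵢ ln pᵢ term: 0.55357×(-0.59136)=-0.32736, 0.04464×(-3.10906)=-0.13880, 0.09821×(-2.32060)=-0.22792, 0.13393×(-2.01045)=-0.26926, 0.05357×(-2.92674)=-0.15679, 0.11607×(-2.15355)=-0.24997.
Sum = -1.37009, so H' = 1.370.

1.370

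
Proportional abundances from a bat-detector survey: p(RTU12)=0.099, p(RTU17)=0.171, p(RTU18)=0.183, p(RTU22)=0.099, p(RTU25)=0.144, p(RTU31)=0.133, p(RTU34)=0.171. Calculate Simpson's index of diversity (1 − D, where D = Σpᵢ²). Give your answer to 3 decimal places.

D = 0.099² + 0.171² + 0.183² + 0.099² + 0.144² + 0.133² + 0.171² = 0.00980 + 0.02924 + 0.03349 + 0.00980 + 0.02074 + 0.01769 + 0.02924 = 0.15000 (working shown to 5 dp, full precision carried).
So 1 − D = 0.85000, i.e. 0.850 to 3 decimal places.

0.850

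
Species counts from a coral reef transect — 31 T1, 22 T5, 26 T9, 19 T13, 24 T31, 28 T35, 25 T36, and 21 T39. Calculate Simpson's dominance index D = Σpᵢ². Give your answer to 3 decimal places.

Total N = 31+22+26+19+24+28+25+21 = 196, so the proportions are 0.15816, 0.11224, 0.13265, 0.09694, 0.12245, 0.14286, 0.12755, 0.10714 (working shown to 5 dp, full precision carried).
D = 0.15816² + 0.11224² + 0.13265² + 0.09694² + 0.12245² + 0.14286² + 0.12755² + 0.10714² = 0.02502 + 0.01260 + 0.01760 + 0.00940 + 0.01499 + 0.02041 + 0.01627 + 0.01148 = 0.12776.
To 3 decimal places, D = 0.128.

0.128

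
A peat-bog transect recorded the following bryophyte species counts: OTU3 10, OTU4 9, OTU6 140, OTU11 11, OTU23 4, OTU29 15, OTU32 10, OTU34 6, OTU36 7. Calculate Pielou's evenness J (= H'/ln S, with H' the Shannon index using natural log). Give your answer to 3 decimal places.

Total N = 10+9+140+11+4+15+10+6+7 = 212, so the proportions are 0.04717, 0.04245, 0.66038, 0.05189, 0.01887, 0.07075, 0.04717, 0.0283, 0.03302 (working shown to 5 dp, full precision carried).
H' = −Σ pᵢ ln pᵢ = −((-0.14406) + (-0.13412) + (-0.27402) + (-0.15352) + (-0.07491) + (-0.18740) + (-0.14406) + (-0.10089) + (-0.11262)) = 1.32559.
With S = 9 species, ln S = 2.19722, so J = 1.32559/2.19722 = 0.60330, i.e. 0.603 to 3 decimal places.

0.603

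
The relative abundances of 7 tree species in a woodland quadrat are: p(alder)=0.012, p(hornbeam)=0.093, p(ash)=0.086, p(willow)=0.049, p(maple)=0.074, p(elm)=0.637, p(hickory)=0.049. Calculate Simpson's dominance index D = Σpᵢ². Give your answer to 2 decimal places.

0.43

D = 0.012² + 0.093² + 0.086² + 0.049² + 0.074² + 0.637² + 0.049² = 0.0001 + 0.0086 + 0.0074 + 0.0024 + 0.0055 + 0.4058 + 0.0024 = 0.4322 (working shown to 4 dp, full precision carried).
To 2 decimal places, D = 0.43.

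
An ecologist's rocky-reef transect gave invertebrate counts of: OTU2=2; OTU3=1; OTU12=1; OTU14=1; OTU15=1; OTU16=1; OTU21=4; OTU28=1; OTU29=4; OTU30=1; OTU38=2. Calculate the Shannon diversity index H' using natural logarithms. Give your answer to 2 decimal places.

Total N = 2+1+1+1+1+1+4+1+4+1+2 = 19, so the proportions are 0.10526, 0.05263, 0.05263, 0.05263, 0.05263, 0.05263, 0.21053, 0.05263, 0.21053, 0.05263, 0.10526 (working shown to 5 dp, full precision carried).
Each pᵢ ln pᵢ term: 0.10526×(-2.25129)=-0.23698, 0.05263×(-2.94444)=-0.15497, 0.05263×(-2.94444)=-0.15497, 0.05263×(-2.94444)=-0.15497, 0.05263×(-2.94444)=-0.15497, 0.05263×(-2.94444)=-0.15497, 0.21053×(-1.55814)=-0.32803, 0.05263×(-2.94444)=-0.15497, 0.21053×(-1.55814)=-0.32803, 0.05263×(-2.94444)=-0.15497, 0.10526×(-2.25129)=-0.23698.
Sum = -2.21481, so H' = 2.21.

2.21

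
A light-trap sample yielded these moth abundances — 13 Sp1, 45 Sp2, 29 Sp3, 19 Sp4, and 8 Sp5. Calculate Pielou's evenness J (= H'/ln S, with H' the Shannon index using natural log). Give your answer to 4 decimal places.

Total N = 13+45+29+19+8 = 114, so the proportions are 0.114035, 0.394737, 0.254386, 0.166667, 0.070175 (working shown to 6 dp, full precision carried).
H' = −Σ pᵢ ln pᵢ = −((-0.247599) + (-0.366922) + (-0.348230) + (-0.298627) + (-0.186439)) = 1.447816.
With S = 5 species, ln S = 1.609438, so J = 1.447816/1.609438 = 0.899579, i.e. 0.8996 to 4 decimal places.

0.8996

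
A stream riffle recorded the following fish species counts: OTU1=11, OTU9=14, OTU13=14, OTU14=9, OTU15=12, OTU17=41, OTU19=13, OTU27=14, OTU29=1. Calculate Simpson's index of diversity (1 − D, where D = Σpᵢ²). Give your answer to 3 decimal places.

0.833

Total N = 11+14+14+9+12+41+13+14+1 = 129, so the proportions are 0.08527, 0.10853, 0.10853, 0.06977, 0.09302, 0.31783, 0.10078, 0.10853, 0.00775 (working shown to 5 dp, full precision carried).
D = 0.08527² + 0.10853² + 0.10853² + 0.06977² + 0.09302² + 0.31783² + 0.10078² + 0.10853² + 0.00775² = 0.00727 + 0.01178 + 0.01178 + 0.00487 + 0.00865 + 0.10102 + 0.01016 + 0.01178 + 0.00006 = 0.16736.
So 1 − D = 0.83264, i.e. 0.833 to 3 decimal places.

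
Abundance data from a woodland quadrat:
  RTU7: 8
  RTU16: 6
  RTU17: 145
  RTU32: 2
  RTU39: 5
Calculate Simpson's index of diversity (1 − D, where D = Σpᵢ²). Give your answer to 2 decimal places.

0.23

Total N = 8+6+145+2+5 = 166, so the proportions are 0.0482, 0.0361, 0.8735, 0.012, 0.0301 (working shown to 4 dp, full precision carried).
D = 0.0482² + 0.0361² + 0.8735² + 0.012² + 0.0301² = 0.0023 + 0.0013 + 0.7630 + 0.0001 + 0.0009 = 0.7677.
So 1 − D = 0.2323, i.e. 0.23 to 2 decimal places.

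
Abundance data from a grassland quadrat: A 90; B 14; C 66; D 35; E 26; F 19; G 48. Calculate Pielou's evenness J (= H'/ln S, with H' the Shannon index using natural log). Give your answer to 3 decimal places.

0.911

Total N = 90+14+66+35+26+19+48 = 298, so the proportions are 0.30201, 0.04698, 0.22148, 0.11745, 0.08725, 0.06376, 0.16107 (working shown to 5 dp, full precision carried).
H' = −Σ pᵢ ln pᵢ = −((-0.36160) + (-0.14367) + (-0.33386) + (-0.25155) + (-0.21280) + (-0.17550) + (-0.29410)) = 1.77308.
With S = 7 species, ln S = 1.94591, so J = 1.77308/1.94591 = 0.91118, i.e. 0.911 to 3 decimal places.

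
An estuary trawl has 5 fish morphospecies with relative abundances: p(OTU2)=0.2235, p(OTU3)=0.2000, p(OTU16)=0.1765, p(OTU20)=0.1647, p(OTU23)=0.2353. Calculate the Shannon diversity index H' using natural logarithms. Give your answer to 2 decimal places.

1.60

Each pᵢ ln pᵢ term (working shown to 4 dp, full precision carried): 0.2235×(-1.4983)=-0.3349, 0.2×(-1.6094)=-0.3219, 0.1765×(-1.7344)=-0.3061, 0.1647×(-1.8036)=-0.2971, 0.2353×(-1.4469)=-0.3405.
Sum = -1.6004, so H' = 1.60.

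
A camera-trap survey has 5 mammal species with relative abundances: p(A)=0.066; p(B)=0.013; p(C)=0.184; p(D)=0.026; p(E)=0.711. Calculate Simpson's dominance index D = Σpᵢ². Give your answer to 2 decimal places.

0.54

D = 0.066² + 0.013² + 0.184² + 0.026² + 0.711² = 0.0044 + 0.0002 + 0.0339 + 0.0007 + 0.5055 = 0.5446 (working shown to 4 dp, full precision carried).
To 2 decimal places, D = 0.54.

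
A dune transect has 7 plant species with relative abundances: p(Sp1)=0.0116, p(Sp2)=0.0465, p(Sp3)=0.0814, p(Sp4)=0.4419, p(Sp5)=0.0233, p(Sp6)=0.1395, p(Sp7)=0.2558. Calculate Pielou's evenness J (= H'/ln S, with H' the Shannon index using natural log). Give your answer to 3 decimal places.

0.756

H' = −Σ pᵢ ln pᵢ = −((-0.05170) + (-0.14268) + (-0.20418) + (-0.36089) + (-0.08759) + (-0.27477) + (-0.34875)) = 1.47055 (working shown to 5 dp, full precision carried).
With S = 7 species, ln S = 1.94591, so J = 1.47055/1.94591 = 0.75572, i.e. 0.756 to 3 decimal places.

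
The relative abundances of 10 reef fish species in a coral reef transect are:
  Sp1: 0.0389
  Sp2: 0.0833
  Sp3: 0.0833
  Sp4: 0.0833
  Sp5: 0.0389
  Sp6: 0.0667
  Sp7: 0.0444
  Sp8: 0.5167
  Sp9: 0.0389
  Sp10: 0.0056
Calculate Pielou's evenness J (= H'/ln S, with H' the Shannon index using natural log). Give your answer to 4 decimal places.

H' = −Σ pᵢ ln pᵢ = −((-0.126299) + (-0.207026) + (-0.207026) + (-0.207026) + (-0.126299) + (-0.180594) + (-0.138285) + (-0.341173) + (-0.126299) + (-0.029036)) = 1.689063 (working shown to 6 dp, full precision carried).
With S = 10 species, ln S = 2.302585, so J = 1.689063/2.302585 = 0.733551, i.e. 0.7336 to 4 decimal places.

0.7336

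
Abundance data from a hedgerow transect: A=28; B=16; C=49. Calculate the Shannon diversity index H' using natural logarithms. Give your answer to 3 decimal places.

1.002

Total N = 28+16+49 = 93, so the proportions are 0.30108, 0.17204, 0.52688 (working shown to 5 dp, full precision carried).
Each pᵢ ln pᵢ term: 0.30108×(-1.20039)=-0.36141, 0.17204×(-1.76001)=-0.30280, 0.52688×(-0.64078)=-0.33761.
Sum = -1.00182, so H' = 1.002.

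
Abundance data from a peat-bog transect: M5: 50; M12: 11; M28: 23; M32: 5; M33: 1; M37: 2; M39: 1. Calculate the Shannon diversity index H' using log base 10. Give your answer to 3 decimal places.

0.551

Total N = 50+11+23+5+1+2+1 = 93, so the proportions are 0.53763, 0.11828, 0.24731, 0.05376, 0.01075, 0.02151, 0.01075 (working shown to 5 dp, full precision carried).
Each pᵢ log₁₀ pᵢ term: 0.53763×(-0.26951)=-0.14490, 0.11828×(-0.92709)=-0.10966, 0.24731×(-0.60676)=-0.15006, 0.05376×(-1.26951)=-0.06825, 0.01075×(-1.96848)=-0.02117, 0.02151×(-1.66745)=-0.03586, 0.01075×(-1.96848)=-0.02117.
Sum = -0.55106, so H' = 0.551.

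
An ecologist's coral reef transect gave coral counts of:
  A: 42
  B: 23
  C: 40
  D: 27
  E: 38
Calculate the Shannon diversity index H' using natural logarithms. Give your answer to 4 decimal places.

1.5836

Total N = 42+23+40+27+38 = 170, so the proportions are 0.247059, 0.135294, 0.235294, 0.158824, 0.223529 (working shown to 6 dp, full precision carried).
Each pᵢ ln pᵢ term: 0.247059×(-1.398129)=-0.345420, 0.135294×(-2.000304)=-0.270629, 0.235294×(-1.446919)=-0.340452, 0.158824×(-1.839962)=-0.292229, 0.223529×(-1.498212)=-0.334895.
Sum = -1.583625, so H' = 1.5836.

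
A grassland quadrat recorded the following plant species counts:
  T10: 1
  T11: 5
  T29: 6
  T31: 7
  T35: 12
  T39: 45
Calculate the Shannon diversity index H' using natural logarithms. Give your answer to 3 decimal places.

1.258

Total N = 1+5+6+7+12+45 = 76, so the proportions are 0.01316, 0.06579, 0.07895, 0.09211, 0.15789, 0.59211 (working shown to 5 dp, full precision carried).
Each pᵢ ln pᵢ term: 0.01316×(-4.33073)=-0.05698, 0.06579×(-2.72130)=-0.17903, 0.07895×(-2.53897)=-0.20045, 0.09211×(-2.38482)=-0.21965, 0.15789×(-1.84583)=-0.29145, 0.59211×(-0.52407)=-0.31031.
Sum = -1.25787, so H' = 1.258.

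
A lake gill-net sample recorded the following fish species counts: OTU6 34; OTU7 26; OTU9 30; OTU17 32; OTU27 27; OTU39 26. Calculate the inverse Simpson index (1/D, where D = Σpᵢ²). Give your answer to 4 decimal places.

5.9339

Total N = 34+26+30+32+27+26 = 175, so the proportions are 0.19428571, 0.14857143, 0.17142857, 0.18285714, 0.15428571, 0.14857143 (working shown to 8 dp, full precision carried).
D = 0.19428571² + 0.14857143² + 0.17142857² + 0.18285714² + 0.15428571² + 0.14857143² = 0.03774694 + 0.02207347 + 0.02938776 + 0.03343673 + 0.02380408 + 0.02207347 = 0.16852245.
So 1/D = 5.933928, i.e. 5.9339 to 4 decimal places.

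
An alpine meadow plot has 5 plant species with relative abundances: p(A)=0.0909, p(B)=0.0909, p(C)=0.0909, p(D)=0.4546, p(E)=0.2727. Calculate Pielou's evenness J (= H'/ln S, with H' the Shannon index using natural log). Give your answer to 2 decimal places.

0.85

H' = −Σ pᵢ ln pᵢ = −((-0.2180) + (-0.2180) + (-0.2180) + (-0.3584) + (-0.3543)) = 1.3667 (working shown to 4 dp, full precision carried).
With S = 5 species, ln S = 1.6094, so J = 1.3667/1.6094 = 0.8491, i.e. 0.85 to 2 decimal places.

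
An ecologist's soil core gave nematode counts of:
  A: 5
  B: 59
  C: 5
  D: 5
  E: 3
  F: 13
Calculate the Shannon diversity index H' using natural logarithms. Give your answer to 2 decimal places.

Total N = 5+59+5+5+3+13 = 90, so the proportions are 0.0556, 0.6556, 0.0556, 0.0556, 0.0333, 0.1444 (working shown to 4 dp, full precision carried).
Each pᵢ ln pᵢ term: 0.0556×(-2.8904)=-0.1606, 0.6556×(-0.4223)=-0.2768, 0.0556×(-2.8904)=-0.1606, 0.0556×(-2.8904)=-0.1606, 0.0333×(-3.4012)=-0.1134, 0.1444×(-1.9349)=-0.2795.
Sum = -1.1514, so H' = 1.15.

1.15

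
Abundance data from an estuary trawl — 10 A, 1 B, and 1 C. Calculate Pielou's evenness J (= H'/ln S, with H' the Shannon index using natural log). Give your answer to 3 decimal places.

Total N = 10+1+1 = 12, so the proportions are 0.83333, 0.08333, 0.08333 (working shown to 5 dp, full precision carried).
H' = −Σ pᵢ ln pᵢ = −((-0.15193) + (-0.20708) + (-0.20708)) = 0.56609.
With S = 3 species, ln S = 1.09861, so J = 0.56609/1.09861 = 0.51527, i.e. 0.515 to 3 decimal places.

0.515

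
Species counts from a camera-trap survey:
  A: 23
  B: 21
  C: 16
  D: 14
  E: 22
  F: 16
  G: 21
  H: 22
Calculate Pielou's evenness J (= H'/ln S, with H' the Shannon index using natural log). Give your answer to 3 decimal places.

0.993

Total N = 23+21+16+14+22+16+21+22 = 155, so the proportions are 0.14839, 0.13548, 0.10323, 0.09032, 0.14194, 0.10323, 0.13548, 0.14194 (working shown to 5 dp, full precision carried).
H' = −Σ pᵢ ln pᵢ = −((-0.28311) + (-0.27082) + (-0.23441) + (-0.21717) + (-0.27711) + (-0.23441) + (-0.27082) + (-0.27711)) = 2.06496.
With S = 8 species, ln S = 2.07944, so J = 2.06496/2.07944 = 0.99304, i.e. 0.993 to 3 decimal places.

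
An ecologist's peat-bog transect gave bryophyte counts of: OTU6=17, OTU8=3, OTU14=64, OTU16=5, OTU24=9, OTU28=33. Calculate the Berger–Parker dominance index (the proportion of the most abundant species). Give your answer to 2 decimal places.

Total N = 17+3+64+5+9+33 = 131, so the proportions are 0.1298, 0.0229, 0.4885, 0.0382, 0.0687, 0.2519 (working shown to 4 dp, full precision carried).
The largest proportion is 0.4885, i.e. d = 0.49 to 2 decimal places.

0.49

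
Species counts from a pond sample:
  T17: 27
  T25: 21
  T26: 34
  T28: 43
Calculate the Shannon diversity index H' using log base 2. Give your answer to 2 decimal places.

Total N = 27+21+34+43 = 125, so the proportions are 0.216, 0.168, 0.272, 0.344 (working shown to 4 dp, full precision carried).
Each pᵢ log₂ pᵢ term: 0.216×(-2.2109)=-0.4776, 0.168×(-2.5735)=-0.4323, 0.272×(-1.8783)=-0.5109, 0.344×(-1.5395)=-0.5296.
Sum = -1.9504, so H' = 1.95.

1.95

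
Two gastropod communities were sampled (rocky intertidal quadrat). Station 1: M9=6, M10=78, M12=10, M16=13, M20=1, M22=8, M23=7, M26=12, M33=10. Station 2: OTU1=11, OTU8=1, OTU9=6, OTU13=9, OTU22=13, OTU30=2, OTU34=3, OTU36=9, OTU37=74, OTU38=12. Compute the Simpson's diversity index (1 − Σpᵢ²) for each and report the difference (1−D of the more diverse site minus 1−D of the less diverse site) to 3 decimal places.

0.009

Station 1: N=145, proportions 0.041379, 0.537931, 0.068966, 0.089655, 0.006897, 0.055172, 0.048276, 0.082759, 0.068966, giving 1−D = 0.679096 (working shown to 6 dp, full precision carried).
Station 2: N=140, proportions 0.078571, 0.007143, 0.042857, 0.064286, 0.092857, 0.014286, 0.021429, 0.064286, 0.528571, 0.085714, giving 1−D = 0.687653.
Difference = |0.679096 − 0.687653| = 0.008557, i.e. 0.009 to 3 decimal places.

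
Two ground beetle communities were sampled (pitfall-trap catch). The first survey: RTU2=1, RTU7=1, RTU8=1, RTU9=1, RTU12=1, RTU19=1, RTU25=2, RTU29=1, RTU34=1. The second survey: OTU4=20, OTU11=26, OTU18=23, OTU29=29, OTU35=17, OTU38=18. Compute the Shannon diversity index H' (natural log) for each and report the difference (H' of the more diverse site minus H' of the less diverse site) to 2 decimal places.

The first survey: N=10, proportions 0.1, 0.1, 0.1, 0.1, 0.1, 0.1, 0.2, 0.1, 0.1, giving H' = 2.1640 (working shown to 4 dp, full precision carried).
The second survey: N=133, proportions 0.1504, 0.1955, 0.1729, 0.218, 0.1278, 0.1353, giving H' = 1.7732.
Difference = |2.1640 − 1.7732| = 0.3908, i.e. 0.39 to 2 decimal places.

0.39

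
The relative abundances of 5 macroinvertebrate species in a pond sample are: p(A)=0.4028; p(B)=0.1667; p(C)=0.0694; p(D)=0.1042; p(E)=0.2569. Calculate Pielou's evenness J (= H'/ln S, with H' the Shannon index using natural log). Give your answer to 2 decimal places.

H' = −Σ pᵢ ln pᵢ = −((-0.3663) + (-0.2987) + (-0.1852) + (-0.2356) + (-0.3491)) = 1.4349 (working shown to 4 dp, full precision carried).
With S = 5 species, ln S = 1.6094, so J = 1.4349/1.6094 = 0.8915, i.e. 0.89 to 2 decimal places.

0.89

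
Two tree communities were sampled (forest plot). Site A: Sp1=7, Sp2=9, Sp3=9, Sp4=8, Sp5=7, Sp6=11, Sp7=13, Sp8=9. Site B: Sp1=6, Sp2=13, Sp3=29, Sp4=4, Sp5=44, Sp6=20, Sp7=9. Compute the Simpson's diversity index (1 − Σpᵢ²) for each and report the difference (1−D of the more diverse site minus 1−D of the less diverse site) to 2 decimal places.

0.09

Site A: N=73, proportions 0.09589, 0.12329, 0.12329, 0.10959, 0.09589, 0.15068, 0.17808, 0.12329, giving 1−D = 0.86958 (working shown to 5 dp, full precision carried).
Site B: N=125, proportions 0.048, 0.104, 0.232, 0.032, 0.352, 0.16, 0.072, giving 1−D = 0.77734.
Difference = |0.86958 − 0.77734| = 0.09224, i.e. 0.09 to 2 decimal places.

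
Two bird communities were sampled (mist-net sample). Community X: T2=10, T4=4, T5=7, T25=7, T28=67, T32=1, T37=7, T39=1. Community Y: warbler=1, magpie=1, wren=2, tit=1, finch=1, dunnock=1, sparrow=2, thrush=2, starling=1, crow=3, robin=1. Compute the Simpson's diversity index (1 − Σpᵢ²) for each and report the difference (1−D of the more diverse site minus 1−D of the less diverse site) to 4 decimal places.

Community X: N=104, proportions 0.096154, 0.038462, 0.067308, 0.067308, 0.644231, 0.009615, 0.067308, 0.009615, giving 1−D = 0.560466 (working shown to 6 dp, full precision carried).
Community Y: N=16, proportions 0.0625, 0.0625, 0.125, 0.0625, 0.0625, 0.0625, 0.125, 0.125, 0.0625, 0.1875, 0.0625, giving 1−D = 0.890625.
Difference = |0.560466 − 0.890625| = 0.330159, i.e. 0.3302 to 4 decimal places.

0.3302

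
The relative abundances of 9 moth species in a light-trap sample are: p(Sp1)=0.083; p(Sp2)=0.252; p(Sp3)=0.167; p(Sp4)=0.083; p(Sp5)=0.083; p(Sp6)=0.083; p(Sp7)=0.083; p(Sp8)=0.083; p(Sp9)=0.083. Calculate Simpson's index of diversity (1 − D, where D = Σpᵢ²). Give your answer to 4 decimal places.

0.8604

D = 0.083² + 0.252² + 0.167² + 0.083² + 0.083² + 0.083² + 0.083² + 0.083² + 0.083² = 0.006889 + 0.063504 + 0.027889 + 0.006889 + 0.006889 + 0.006889 + 0.006889 + 0.006889 + 0.006889 = 0.139616 (working shown to 6 dp, full precision carried).
So 1 − D = 0.860384, i.e. 0.8604 to 4 decimal places.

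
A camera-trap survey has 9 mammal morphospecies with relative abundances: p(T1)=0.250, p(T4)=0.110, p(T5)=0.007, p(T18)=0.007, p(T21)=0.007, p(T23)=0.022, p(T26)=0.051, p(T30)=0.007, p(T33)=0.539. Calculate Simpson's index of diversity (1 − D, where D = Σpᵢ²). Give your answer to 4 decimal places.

D = 0.25² + 0.11² + 0.007² + 0.007² + 0.007² + 0.022² + 0.051² + 0.007² + 0.539² = 0.062500 + 0.012100 + 0.000049 + 0.000049 + 0.000049 + 0.000484 + 0.002601 + 0.000049 + 0.290521 = 0.368402 (working shown to 6 dp, full precision carried).
So 1 − D = 0.631598, i.e. 0.6316 to 4 decimal places.

0.6316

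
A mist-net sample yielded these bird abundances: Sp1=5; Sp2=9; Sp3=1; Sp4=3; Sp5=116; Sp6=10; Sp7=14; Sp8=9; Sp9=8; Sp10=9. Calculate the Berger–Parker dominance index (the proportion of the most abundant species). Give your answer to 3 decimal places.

Total N = 5+9+1+3+116+10+14+9+8+9 = 184, so the proportions are 0.02717, 0.04891, 0.00543, 0.0163, 0.63043, 0.05435, 0.07609, 0.04891, 0.04348, 0.04891 (working shown to 5 dp, full precision carried).
The largest proportion is 0.63043, i.e. d = 0.630 to 3 decimal places.

0.630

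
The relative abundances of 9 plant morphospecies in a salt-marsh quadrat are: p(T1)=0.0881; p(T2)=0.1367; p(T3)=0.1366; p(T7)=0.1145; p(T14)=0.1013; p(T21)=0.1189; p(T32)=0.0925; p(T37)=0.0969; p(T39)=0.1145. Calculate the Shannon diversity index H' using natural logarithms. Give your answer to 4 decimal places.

2.1858

Each pᵢ ln pᵢ term (working shown to 6 dp, full precision carried): 0.0881×(-2.429283)=-0.214020, 0.1367×(-1.989967)=-0.272028, 0.1366×(-1.990698)=-0.271929, 0.1145×(-2.167180)=-0.248142, 0.1013×(-2.289669)=-0.231943, 0.1189×(-2.129472)=-0.253194, 0.0925×(-2.380547)=-0.220201, 0.0969×(-2.334076)=-0.226172, 0.1145×(-2.167180)=-0.248142.
Sum = -2.185772, so H' = 2.1858.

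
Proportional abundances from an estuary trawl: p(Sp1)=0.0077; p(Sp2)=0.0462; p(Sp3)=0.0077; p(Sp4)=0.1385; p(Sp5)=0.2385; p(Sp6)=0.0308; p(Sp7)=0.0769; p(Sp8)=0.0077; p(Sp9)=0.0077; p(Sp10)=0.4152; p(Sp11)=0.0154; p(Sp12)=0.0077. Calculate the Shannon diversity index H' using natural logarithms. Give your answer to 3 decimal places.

Each pᵢ ln pᵢ term (working shown to 5 dp, full precision carried): 0.0077×(-4.86653)=-0.03747, 0.0462×(-3.07478)=-0.14205, 0.0077×(-4.86653)=-0.03747, 0.1385×(-1.97688)=-0.27380, 0.2385×(-1.43339)=-0.34186, 0.0308×(-3.48024)=-0.10719, 0.0769×(-2.56525)=-0.19727, 0.0077×(-4.86653)=-0.03747, 0.0077×(-4.86653)=-0.03747, 0.4152×(-0.87899)=-0.36496, 0.0154×(-4.17339)=-0.06427, 0.0077×(-4.86653)=-0.03747.
Sum = -1.67877, so H' = 1.679.

1.679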